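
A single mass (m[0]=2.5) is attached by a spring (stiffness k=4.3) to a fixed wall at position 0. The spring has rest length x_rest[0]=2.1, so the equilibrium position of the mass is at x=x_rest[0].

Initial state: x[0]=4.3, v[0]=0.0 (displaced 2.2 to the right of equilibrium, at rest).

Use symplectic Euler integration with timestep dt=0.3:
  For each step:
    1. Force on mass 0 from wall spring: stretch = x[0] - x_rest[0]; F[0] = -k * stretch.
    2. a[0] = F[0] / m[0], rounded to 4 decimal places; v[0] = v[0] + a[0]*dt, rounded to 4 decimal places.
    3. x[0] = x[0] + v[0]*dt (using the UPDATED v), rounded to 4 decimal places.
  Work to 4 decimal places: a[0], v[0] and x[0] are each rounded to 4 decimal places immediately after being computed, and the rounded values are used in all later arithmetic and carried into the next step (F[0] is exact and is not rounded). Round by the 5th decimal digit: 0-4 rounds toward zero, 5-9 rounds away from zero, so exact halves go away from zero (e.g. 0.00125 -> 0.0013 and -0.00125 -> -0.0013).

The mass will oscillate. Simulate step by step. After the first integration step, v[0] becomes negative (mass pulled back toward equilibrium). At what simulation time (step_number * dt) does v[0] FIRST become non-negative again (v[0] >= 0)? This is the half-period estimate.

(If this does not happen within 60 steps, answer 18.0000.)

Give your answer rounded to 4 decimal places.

Answer: 2.4000

Derivation:
Step 0: x=[4.3000] v=[0.0000]
Step 1: x=[3.9594] v=[-1.1352]
Step 2: x=[3.3310] v=[-2.0947]
Step 3: x=[2.5120] v=[-2.7299]
Step 4: x=[1.6293] v=[-2.9425]
Step 5: x=[0.8194] v=[-2.6996]
Step 6: x=[0.2078] v=[-2.0388]
Step 7: x=[-0.1109] v=[-1.0624]
Step 8: x=[-0.0874] v=[0.0784]
First v>=0 after going negative at step 8, time=2.4000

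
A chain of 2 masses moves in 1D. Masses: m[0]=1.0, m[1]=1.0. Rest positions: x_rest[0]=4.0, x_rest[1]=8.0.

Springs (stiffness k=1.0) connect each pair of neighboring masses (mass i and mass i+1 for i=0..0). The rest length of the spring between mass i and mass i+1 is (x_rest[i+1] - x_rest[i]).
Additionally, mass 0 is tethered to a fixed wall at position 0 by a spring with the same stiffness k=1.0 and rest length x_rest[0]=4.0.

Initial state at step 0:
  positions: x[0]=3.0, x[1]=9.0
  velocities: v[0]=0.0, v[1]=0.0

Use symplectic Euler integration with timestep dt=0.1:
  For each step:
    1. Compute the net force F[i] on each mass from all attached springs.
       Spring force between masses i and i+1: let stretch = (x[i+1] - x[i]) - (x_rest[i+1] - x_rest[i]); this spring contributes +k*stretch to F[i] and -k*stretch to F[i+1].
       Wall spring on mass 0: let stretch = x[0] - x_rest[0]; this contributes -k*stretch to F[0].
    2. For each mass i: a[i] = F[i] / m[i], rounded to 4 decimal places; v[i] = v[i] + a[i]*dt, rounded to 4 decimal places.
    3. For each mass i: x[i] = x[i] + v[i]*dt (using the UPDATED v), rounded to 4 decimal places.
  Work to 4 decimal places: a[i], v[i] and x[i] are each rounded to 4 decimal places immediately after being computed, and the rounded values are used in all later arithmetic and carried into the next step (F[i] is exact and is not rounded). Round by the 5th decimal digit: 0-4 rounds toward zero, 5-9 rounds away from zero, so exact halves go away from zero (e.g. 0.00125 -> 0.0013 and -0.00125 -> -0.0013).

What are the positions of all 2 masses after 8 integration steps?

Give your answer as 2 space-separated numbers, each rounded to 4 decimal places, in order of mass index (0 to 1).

Step 0: x=[3.0000 9.0000] v=[0.0000 0.0000]
Step 1: x=[3.0300 8.9800] v=[0.3000 -0.2000]
Step 2: x=[3.0892 8.9405] v=[0.5920 -0.3950]
Step 3: x=[3.1760 8.8825] v=[0.8682 -0.5801]
Step 4: x=[3.2881 8.8074] v=[1.1213 -0.7508]
Step 5: x=[3.4225 8.7171] v=[1.3444 -0.9027]
Step 6: x=[3.5757 8.6139] v=[1.5316 -1.0322]
Step 7: x=[3.7435 8.5003] v=[1.6779 -1.1360]
Step 8: x=[3.9214 8.3791] v=[1.7792 -1.2117]

Answer: 3.9214 8.3791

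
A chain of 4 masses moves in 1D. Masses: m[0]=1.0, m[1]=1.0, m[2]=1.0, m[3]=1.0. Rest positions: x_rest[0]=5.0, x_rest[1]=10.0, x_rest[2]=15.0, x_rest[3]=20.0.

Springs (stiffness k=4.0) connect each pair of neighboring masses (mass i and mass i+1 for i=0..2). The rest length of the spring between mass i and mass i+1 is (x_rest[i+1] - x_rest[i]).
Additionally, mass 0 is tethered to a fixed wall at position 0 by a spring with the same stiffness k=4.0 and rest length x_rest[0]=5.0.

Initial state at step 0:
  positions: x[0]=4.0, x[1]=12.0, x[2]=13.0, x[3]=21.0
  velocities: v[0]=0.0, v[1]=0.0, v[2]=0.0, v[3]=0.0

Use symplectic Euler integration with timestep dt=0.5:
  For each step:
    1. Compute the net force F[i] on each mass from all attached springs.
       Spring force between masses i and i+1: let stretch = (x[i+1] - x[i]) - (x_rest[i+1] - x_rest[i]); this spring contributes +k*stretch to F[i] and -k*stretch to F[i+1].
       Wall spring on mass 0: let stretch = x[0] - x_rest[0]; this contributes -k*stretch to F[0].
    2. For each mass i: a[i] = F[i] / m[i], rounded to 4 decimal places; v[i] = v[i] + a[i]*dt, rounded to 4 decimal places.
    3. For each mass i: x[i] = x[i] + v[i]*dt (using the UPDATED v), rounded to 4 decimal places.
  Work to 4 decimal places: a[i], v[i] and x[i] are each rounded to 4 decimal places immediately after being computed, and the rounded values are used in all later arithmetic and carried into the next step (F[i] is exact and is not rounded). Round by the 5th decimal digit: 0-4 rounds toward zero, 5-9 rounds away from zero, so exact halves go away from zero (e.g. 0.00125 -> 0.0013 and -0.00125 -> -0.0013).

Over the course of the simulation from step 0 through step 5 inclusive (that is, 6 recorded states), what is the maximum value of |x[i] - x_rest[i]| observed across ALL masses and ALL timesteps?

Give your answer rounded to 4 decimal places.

Answer: 6.0000

Derivation:
Step 0: x=[4.0000 12.0000 13.0000 21.0000] v=[0.0000 0.0000 0.0000 0.0000]
Step 1: x=[8.0000 5.0000 20.0000 18.0000] v=[8.0000 -14.0000 14.0000 -6.0000]
Step 2: x=[1.0000 16.0000 10.0000 22.0000] v=[-14.0000 22.0000 -20.0000 8.0000]
Step 3: x=[8.0000 6.0000 18.0000 19.0000] v=[14.0000 -20.0000 16.0000 -6.0000]
Step 4: x=[5.0000 10.0000 15.0000 20.0000] v=[-6.0000 8.0000 -6.0000 2.0000]
Step 5: x=[2.0000 14.0000 12.0000 21.0000] v=[-6.0000 8.0000 -6.0000 2.0000]
Max displacement = 6.0000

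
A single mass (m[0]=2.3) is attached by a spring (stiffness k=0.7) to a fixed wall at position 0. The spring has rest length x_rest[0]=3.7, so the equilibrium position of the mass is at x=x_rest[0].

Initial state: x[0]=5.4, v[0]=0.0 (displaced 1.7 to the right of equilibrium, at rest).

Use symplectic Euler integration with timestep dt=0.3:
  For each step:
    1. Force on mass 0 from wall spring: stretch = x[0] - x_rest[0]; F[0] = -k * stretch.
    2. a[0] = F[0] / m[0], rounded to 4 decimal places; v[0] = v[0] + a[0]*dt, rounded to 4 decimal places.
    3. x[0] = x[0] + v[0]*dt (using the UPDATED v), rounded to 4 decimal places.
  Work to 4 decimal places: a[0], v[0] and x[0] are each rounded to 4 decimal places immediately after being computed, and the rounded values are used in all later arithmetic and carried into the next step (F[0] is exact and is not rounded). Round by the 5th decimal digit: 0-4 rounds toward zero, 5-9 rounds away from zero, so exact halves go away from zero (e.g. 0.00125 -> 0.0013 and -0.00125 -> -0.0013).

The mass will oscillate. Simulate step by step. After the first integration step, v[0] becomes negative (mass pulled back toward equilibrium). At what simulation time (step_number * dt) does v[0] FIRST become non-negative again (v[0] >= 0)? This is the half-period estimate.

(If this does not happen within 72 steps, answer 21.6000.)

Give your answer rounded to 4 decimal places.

Step 0: x=[5.4000] v=[0.0000]
Step 1: x=[5.3534] v=[-0.1552]
Step 2: x=[5.2615] v=[-0.3062]
Step 3: x=[5.1269] v=[-0.4488]
Step 4: x=[4.9532] v=[-0.5791]
Step 5: x=[4.7452] v=[-0.6935]
Step 6: x=[4.5085] v=[-0.7889]
Step 7: x=[4.2497] v=[-0.8627]
Step 8: x=[3.9758] v=[-0.9129]
Step 9: x=[3.6944] v=[-0.9381]
Step 10: x=[3.4131] v=[-0.9376]
Step 11: x=[3.1397] v=[-0.9114]
Step 12: x=[2.8816] v=[-0.8603]
Step 13: x=[2.6459] v=[-0.7856]
Step 14: x=[2.4391] v=[-0.6894]
Step 15: x=[2.2668] v=[-0.5743]
Step 16: x=[2.1338] v=[-0.4434]
Step 17: x=[2.0437] v=[-0.3004]
Step 18: x=[1.9989] v=[-0.1492]
Step 19: x=[2.0007] v=[0.0061]
First v>=0 after going negative at step 19, time=5.7000

Answer: 5.7000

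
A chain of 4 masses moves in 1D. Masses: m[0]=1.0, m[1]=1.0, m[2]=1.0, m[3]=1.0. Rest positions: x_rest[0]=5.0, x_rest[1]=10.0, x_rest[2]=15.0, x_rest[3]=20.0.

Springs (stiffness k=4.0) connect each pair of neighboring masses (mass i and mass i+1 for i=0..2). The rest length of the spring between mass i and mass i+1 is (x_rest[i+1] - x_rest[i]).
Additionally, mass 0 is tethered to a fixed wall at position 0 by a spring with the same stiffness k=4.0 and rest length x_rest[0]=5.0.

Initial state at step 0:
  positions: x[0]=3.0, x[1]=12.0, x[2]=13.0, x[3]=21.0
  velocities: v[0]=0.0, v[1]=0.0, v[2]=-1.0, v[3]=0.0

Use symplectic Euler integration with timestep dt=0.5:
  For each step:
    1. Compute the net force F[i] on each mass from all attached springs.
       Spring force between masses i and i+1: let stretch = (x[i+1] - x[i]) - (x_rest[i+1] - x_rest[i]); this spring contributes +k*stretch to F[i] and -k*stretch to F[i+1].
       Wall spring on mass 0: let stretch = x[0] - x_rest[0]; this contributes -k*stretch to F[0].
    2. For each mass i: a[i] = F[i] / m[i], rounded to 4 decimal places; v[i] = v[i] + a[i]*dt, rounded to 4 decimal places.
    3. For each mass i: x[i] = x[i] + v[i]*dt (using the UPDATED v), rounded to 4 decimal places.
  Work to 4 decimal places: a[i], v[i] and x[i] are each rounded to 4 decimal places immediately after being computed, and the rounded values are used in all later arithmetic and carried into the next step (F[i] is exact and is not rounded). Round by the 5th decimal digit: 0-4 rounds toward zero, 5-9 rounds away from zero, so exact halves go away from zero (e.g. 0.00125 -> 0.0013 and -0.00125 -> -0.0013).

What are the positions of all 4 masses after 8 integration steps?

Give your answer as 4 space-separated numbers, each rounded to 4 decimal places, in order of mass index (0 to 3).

Step 0: x=[3.0000 12.0000 13.0000 21.0000] v=[0.0000 0.0000 -1.0000 0.0000]
Step 1: x=[9.0000 4.0000 19.5000 18.0000] v=[12.0000 -16.0000 13.0000 -6.0000]
Step 2: x=[1.0000 16.5000 9.0000 21.5000] v=[-16.0000 25.0000 -21.0000 7.0000]
Step 3: x=[7.5000 6.0000 18.5000 17.5000] v=[13.0000 -21.0000 19.0000 -8.0000]
Step 4: x=[5.0000 9.5000 14.5000 19.5000] v=[-5.0000 7.0000 -8.0000 4.0000]
Step 5: x=[2.0000 13.5000 10.5000 21.5000] v=[-6.0000 8.0000 -8.0000 4.0000]
Step 6: x=[8.5000 3.0000 20.5000 17.5000] v=[13.0000 -21.0000 20.0000 -8.0000]
Step 7: x=[1.0000 15.5000 10.0000 21.5000] v=[-15.0000 25.0000 -21.0000 8.0000]
Step 8: x=[7.0000 8.0000 16.5000 19.0000] v=[12.0000 -15.0000 13.0000 -5.0000]

Answer: 7.0000 8.0000 16.5000 19.0000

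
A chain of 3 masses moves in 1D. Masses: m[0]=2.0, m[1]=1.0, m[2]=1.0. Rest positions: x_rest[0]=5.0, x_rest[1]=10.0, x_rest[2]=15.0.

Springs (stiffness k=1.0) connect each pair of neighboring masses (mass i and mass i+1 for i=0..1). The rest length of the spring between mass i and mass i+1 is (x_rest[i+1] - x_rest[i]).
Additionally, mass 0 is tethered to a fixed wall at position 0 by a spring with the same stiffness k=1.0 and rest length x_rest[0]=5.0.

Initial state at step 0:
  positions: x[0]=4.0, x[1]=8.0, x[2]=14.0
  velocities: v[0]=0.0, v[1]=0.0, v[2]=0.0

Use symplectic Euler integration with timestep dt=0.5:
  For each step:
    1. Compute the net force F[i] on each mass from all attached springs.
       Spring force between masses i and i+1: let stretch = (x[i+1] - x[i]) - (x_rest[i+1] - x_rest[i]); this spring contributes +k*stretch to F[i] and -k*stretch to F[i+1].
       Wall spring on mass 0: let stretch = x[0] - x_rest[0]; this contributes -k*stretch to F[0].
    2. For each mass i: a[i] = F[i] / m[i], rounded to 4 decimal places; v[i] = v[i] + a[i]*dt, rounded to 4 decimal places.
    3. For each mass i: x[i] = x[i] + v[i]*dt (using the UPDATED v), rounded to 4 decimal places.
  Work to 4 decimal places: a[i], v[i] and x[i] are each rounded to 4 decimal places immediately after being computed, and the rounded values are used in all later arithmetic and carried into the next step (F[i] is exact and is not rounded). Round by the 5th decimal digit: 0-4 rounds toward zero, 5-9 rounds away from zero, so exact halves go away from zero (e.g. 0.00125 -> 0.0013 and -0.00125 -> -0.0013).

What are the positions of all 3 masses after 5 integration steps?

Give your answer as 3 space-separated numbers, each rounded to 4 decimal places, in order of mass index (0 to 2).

Step 0: x=[4.0000 8.0000 14.0000] v=[0.0000 0.0000 0.0000]
Step 1: x=[4.0000 8.5000 13.7500] v=[0.0000 1.0000 -0.5000]
Step 2: x=[4.0625 9.1875 13.4375] v=[0.1250 1.3750 -0.6250]
Step 3: x=[4.2579 9.6563 13.3125] v=[0.3907 0.9375 -0.2500]
Step 4: x=[4.5959 9.6895 13.5235] v=[0.6759 0.0664 0.4219]
Step 5: x=[4.9961 9.4078 14.0260] v=[0.8004 -0.5634 1.0049]

Answer: 4.9961 9.4078 14.0260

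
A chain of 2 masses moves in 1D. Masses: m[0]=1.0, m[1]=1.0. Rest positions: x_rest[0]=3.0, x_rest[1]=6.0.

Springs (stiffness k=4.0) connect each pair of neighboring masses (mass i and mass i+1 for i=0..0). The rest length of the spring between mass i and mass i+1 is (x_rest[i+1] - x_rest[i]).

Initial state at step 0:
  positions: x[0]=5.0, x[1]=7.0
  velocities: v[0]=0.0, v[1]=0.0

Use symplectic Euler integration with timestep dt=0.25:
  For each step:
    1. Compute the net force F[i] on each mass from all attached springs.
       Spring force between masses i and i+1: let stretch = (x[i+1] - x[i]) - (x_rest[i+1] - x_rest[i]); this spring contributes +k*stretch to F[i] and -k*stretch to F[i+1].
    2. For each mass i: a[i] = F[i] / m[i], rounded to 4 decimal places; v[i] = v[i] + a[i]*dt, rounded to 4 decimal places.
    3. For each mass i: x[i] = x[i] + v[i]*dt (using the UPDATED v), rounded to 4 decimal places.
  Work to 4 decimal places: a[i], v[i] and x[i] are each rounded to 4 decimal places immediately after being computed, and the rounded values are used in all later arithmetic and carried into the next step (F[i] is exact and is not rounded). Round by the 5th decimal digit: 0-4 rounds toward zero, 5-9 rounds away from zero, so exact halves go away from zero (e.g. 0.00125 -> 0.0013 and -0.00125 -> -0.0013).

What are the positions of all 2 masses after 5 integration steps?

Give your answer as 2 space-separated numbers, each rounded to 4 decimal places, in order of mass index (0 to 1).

Answer: 4.1407 7.8594

Derivation:
Step 0: x=[5.0000 7.0000] v=[0.0000 0.0000]
Step 1: x=[4.7500 7.2500] v=[-1.0000 1.0000]
Step 2: x=[4.3750 7.6250] v=[-1.5000 1.5000]
Step 3: x=[4.0625 7.9375] v=[-1.2500 1.2500]
Step 4: x=[3.9688 8.0313] v=[-0.3750 0.3750]
Step 5: x=[4.1407 7.8594] v=[0.6875 -0.6875]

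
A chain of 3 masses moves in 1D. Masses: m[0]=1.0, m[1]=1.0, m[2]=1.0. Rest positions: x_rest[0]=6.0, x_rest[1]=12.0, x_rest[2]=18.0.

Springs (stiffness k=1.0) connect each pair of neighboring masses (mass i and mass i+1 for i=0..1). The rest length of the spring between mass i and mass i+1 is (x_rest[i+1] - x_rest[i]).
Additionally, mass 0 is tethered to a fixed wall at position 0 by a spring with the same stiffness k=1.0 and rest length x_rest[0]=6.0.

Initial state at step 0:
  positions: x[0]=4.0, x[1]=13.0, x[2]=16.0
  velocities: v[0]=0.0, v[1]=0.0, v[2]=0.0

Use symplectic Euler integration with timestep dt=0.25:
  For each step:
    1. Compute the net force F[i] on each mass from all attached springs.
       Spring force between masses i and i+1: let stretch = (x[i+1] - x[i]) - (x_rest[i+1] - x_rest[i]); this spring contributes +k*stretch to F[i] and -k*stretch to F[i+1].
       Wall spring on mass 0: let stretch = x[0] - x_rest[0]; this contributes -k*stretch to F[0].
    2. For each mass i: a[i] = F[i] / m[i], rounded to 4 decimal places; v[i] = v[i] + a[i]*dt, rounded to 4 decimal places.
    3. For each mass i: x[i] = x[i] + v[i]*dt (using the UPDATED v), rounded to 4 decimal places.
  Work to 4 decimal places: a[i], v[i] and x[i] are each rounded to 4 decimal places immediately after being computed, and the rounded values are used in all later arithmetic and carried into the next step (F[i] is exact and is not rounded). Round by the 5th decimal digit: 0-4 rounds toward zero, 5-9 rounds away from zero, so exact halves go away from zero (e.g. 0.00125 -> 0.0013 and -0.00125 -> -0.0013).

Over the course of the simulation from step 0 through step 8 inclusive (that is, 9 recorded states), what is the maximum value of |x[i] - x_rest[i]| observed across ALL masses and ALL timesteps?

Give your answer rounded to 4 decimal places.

Step 0: x=[4.0000 13.0000 16.0000] v=[0.0000 0.0000 0.0000]
Step 1: x=[4.3125 12.6250 16.1875] v=[1.2500 -1.5000 0.7500]
Step 2: x=[4.8750 11.9531 16.5274] v=[2.2500 -2.6875 1.3594]
Step 3: x=[5.5752 11.1247 16.9564] v=[2.8008 -3.3135 1.7158]
Step 4: x=[6.2738 10.3140 17.3959] v=[2.7944 -3.2430 1.7579]
Step 5: x=[6.8328 9.6934 17.7678] v=[2.2360 -2.4826 1.4874]
Step 6: x=[7.1436 9.3986 18.0100] v=[1.2430 -1.1792 0.9688]
Step 7: x=[7.1488 9.5011 18.0890] v=[0.0209 0.4099 0.3160]
Step 8: x=[6.8543 9.9933 18.0063] v=[-1.1782 1.9688 -0.3310]
Max displacement = 2.6014

Answer: 2.6014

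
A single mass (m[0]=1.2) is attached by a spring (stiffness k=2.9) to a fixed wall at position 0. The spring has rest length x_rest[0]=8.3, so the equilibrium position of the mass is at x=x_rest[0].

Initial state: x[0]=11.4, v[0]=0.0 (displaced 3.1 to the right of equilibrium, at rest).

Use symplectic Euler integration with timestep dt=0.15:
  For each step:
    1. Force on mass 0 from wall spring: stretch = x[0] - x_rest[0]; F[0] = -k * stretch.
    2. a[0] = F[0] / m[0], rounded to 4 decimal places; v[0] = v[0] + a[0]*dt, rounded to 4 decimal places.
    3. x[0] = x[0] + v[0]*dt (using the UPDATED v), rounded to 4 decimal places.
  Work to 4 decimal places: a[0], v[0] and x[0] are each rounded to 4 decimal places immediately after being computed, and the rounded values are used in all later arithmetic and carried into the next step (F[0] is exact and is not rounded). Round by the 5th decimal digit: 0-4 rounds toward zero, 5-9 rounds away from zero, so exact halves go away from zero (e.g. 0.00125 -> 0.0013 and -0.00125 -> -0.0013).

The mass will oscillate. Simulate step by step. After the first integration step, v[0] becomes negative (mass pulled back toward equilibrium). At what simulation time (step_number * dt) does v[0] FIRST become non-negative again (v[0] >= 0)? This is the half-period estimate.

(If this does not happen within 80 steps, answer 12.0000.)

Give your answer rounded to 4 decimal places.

Answer: 2.1000

Derivation:
Step 0: x=[11.4000] v=[0.0000]
Step 1: x=[11.2314] v=[-1.1238]
Step 2: x=[10.9034] v=[-2.1864]
Step 3: x=[10.4339] v=[-3.1301]
Step 4: x=[9.8484] v=[-3.9036]
Step 5: x=[9.1787] v=[-4.4649]
Step 6: x=[8.4612] v=[-4.7834]
Step 7: x=[7.7349] v=[-4.8418]
Step 8: x=[7.0394] v=[-4.6369]
Step 9: x=[6.4124] v=[-4.1799]
Step 10: x=[5.8881] v=[-3.4956]
Step 11: x=[5.4949] v=[-2.6213]
Step 12: x=[5.2542] v=[-1.6045]
Step 13: x=[5.1791] v=[-0.5004]
Step 14: x=[5.2737] v=[0.6309]
First v>=0 after going negative at step 14, time=2.1000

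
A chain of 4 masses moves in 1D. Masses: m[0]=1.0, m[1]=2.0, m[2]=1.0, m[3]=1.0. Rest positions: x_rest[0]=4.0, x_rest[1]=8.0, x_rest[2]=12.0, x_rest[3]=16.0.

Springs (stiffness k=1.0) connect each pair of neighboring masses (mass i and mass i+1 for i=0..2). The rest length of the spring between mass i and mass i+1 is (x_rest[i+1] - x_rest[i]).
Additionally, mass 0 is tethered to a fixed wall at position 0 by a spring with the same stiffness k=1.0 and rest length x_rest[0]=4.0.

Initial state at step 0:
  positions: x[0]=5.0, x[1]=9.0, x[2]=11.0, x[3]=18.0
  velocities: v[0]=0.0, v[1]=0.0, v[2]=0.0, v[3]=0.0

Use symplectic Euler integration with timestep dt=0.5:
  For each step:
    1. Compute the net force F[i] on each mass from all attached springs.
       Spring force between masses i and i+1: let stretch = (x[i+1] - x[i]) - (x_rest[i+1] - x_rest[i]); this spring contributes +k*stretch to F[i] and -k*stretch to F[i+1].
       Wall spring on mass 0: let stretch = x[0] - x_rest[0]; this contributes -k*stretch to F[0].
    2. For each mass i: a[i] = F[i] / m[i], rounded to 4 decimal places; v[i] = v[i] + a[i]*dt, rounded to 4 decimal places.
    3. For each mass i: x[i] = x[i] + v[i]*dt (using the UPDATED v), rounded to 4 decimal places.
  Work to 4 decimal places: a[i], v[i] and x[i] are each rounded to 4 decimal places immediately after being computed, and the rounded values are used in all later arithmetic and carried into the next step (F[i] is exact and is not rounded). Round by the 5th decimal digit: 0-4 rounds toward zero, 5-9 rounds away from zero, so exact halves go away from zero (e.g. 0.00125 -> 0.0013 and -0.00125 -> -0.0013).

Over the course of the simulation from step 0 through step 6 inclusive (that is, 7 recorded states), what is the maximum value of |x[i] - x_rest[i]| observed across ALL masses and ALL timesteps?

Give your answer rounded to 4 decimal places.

Step 0: x=[5.0000 9.0000 11.0000 18.0000] v=[0.0000 0.0000 0.0000 0.0000]
Step 1: x=[4.7500 8.7500 12.2500 17.2500] v=[-0.5000 -0.5000 2.5000 -1.5000]
Step 2: x=[4.3125 8.4375 13.8750 16.2500] v=[-0.8750 -0.6250 3.2500 -2.0000]
Step 3: x=[3.8281 8.2891 14.7344 15.6563] v=[-0.9688 -0.2969 1.7188 -1.1875]
Step 4: x=[3.5019 8.3887 14.2130 15.8321] v=[-0.6524 0.1992 -1.0429 0.3516]
Step 5: x=[3.5220 8.6055 12.6403 16.6032] v=[0.0401 0.4336 -3.1455 1.5421]
Step 6: x=[3.9325 8.6912 11.0496 17.3836] v=[0.8209 0.1714 -3.1815 1.5607]
Max displacement = 2.7344

Answer: 2.7344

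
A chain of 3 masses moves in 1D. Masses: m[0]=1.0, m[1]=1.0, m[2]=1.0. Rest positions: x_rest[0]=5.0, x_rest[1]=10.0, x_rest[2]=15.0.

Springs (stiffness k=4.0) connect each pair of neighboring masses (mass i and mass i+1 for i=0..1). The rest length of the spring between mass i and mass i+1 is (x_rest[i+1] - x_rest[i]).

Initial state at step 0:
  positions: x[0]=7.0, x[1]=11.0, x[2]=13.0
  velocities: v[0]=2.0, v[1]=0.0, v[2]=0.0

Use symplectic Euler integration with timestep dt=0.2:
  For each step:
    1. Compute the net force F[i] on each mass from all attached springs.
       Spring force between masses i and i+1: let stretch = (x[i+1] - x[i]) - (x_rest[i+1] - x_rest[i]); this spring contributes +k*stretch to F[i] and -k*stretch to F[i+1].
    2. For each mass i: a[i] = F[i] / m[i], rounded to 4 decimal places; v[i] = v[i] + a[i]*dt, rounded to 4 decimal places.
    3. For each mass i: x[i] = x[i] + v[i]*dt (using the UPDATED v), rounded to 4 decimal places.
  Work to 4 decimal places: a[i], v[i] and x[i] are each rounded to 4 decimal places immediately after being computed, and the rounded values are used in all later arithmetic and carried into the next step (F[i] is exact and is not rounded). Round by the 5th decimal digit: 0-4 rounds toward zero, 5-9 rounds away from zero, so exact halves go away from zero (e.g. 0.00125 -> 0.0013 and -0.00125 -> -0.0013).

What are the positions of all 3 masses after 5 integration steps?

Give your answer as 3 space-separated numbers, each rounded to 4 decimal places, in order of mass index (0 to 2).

Step 0: x=[7.0000 11.0000 13.0000] v=[2.0000 0.0000 0.0000]
Step 1: x=[7.2400 10.6800 13.4800] v=[1.2000 -1.6000 2.4000]
Step 2: x=[7.2304 10.2576 14.3120] v=[-0.0480 -2.1120 4.1600]
Step 3: x=[6.9052 9.9996 15.2953] v=[-1.6262 -1.2902 4.9165]
Step 4: x=[6.2751 10.0938 16.2313] v=[-3.1507 0.4708 4.6799]
Step 5: x=[5.4560 10.5590 16.9853] v=[-4.0957 2.3258 3.7699]

Answer: 5.4560 10.5590 16.9853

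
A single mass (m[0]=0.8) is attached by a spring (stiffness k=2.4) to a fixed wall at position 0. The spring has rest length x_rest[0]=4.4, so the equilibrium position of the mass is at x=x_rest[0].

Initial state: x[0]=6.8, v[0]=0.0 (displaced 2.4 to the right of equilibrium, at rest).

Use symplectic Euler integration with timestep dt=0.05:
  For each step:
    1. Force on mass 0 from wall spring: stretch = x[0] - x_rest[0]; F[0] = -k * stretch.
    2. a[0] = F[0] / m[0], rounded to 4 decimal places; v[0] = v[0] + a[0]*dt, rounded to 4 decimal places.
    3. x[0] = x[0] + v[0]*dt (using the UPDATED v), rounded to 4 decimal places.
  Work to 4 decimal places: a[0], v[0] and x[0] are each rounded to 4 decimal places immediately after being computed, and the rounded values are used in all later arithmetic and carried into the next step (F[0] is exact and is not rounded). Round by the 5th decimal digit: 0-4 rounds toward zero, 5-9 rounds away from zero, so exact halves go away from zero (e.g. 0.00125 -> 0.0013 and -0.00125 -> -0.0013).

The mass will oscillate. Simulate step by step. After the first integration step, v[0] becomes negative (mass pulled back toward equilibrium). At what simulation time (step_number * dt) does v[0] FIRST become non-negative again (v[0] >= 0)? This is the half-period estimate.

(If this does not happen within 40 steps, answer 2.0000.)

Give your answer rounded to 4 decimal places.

Step 0: x=[6.8000] v=[0.0000]
Step 1: x=[6.7820] v=[-0.3600]
Step 2: x=[6.7461] v=[-0.7173]
Step 3: x=[6.6926] v=[-1.0692]
Step 4: x=[6.6219] v=[-1.4131]
Step 5: x=[6.5346] v=[-1.7464]
Step 6: x=[6.4313] v=[-2.0666]
Step 7: x=[6.3127] v=[-2.3713]
Step 8: x=[6.1798] v=[-2.6582]
Step 9: x=[6.0335] v=[-2.9252]
Step 10: x=[5.8750] v=[-3.1702]
Step 11: x=[5.7054] v=[-3.3915]
Step 12: x=[5.5260] v=[-3.5873]
Step 13: x=[5.3382] v=[-3.7562]
Step 14: x=[5.1434] v=[-3.8969]
Step 15: x=[4.9430] v=[-4.0084]
Step 16: x=[4.7385] v=[-4.0899]
Step 17: x=[4.5315] v=[-4.1407]
Step 18: x=[4.3235] v=[-4.1604]
Step 19: x=[4.1161] v=[-4.1489]
Step 20: x=[3.9108] v=[-4.1063]
Step 21: x=[3.7092] v=[-4.0329]
Step 22: x=[3.5127] v=[-3.9293]
Step 23: x=[3.3229] v=[-3.7962]
Step 24: x=[3.1412] v=[-3.6346]
Step 25: x=[2.9689] v=[-3.4458]
Step 26: x=[2.8073] v=[-3.2311]
Step 27: x=[2.6577] v=[-2.9922]
Step 28: x=[2.5212] v=[-2.7309]
Step 29: x=[2.3987] v=[-2.4491]
Step 30: x=[2.2913] v=[-2.1489]
Step 31: x=[2.1997] v=[-1.8326]
Step 32: x=[2.1246] v=[-1.5026]
Step 33: x=[2.0665] v=[-1.1613]
Step 34: x=[2.0259] v=[-0.8113]
Step 35: x=[2.0031] v=[-0.4552]
Step 36: x=[1.9983] v=[-0.0957]
Step 37: x=[2.0115] v=[0.2646]
First v>=0 after going negative at step 37, time=1.8500

Answer: 1.8500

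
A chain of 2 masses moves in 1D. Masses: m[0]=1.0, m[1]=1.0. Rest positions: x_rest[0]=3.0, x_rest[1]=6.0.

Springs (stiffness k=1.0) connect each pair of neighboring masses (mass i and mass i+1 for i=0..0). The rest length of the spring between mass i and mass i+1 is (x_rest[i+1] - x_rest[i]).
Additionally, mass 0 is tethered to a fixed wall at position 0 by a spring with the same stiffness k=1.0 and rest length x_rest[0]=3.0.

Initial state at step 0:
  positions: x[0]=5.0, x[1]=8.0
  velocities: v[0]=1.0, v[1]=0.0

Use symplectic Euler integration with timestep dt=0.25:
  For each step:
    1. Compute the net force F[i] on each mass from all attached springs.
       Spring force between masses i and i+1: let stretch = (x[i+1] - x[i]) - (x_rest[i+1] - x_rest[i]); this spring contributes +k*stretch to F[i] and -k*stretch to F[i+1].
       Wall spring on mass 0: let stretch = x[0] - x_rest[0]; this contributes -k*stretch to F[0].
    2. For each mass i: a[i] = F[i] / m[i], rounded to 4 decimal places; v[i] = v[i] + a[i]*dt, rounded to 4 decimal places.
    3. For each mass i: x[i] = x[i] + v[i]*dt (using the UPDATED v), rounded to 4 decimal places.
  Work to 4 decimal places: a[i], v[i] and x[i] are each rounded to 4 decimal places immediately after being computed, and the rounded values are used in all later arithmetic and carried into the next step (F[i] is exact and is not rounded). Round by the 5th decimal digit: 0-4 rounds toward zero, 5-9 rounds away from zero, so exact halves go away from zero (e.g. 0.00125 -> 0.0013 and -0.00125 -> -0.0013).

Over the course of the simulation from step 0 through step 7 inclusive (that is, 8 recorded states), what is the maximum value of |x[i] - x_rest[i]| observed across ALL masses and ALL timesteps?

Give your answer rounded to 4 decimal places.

Answer: 2.1250

Derivation:
Step 0: x=[5.0000 8.0000] v=[1.0000 0.0000]
Step 1: x=[5.1250 8.0000] v=[0.5000 0.0000]
Step 2: x=[5.1094 8.0078] v=[-0.0625 0.0313]
Step 3: x=[4.9556 8.0220] v=[-0.6153 0.0567]
Step 4: x=[4.6837 8.0320] v=[-1.0876 0.0401]
Step 5: x=[4.3283 8.0203] v=[-1.4215 -0.0470]
Step 6: x=[3.9332 7.9653] v=[-1.5806 -0.2200]
Step 7: x=[3.5442 7.8458] v=[-1.5559 -0.4780]
Max displacement = 2.1250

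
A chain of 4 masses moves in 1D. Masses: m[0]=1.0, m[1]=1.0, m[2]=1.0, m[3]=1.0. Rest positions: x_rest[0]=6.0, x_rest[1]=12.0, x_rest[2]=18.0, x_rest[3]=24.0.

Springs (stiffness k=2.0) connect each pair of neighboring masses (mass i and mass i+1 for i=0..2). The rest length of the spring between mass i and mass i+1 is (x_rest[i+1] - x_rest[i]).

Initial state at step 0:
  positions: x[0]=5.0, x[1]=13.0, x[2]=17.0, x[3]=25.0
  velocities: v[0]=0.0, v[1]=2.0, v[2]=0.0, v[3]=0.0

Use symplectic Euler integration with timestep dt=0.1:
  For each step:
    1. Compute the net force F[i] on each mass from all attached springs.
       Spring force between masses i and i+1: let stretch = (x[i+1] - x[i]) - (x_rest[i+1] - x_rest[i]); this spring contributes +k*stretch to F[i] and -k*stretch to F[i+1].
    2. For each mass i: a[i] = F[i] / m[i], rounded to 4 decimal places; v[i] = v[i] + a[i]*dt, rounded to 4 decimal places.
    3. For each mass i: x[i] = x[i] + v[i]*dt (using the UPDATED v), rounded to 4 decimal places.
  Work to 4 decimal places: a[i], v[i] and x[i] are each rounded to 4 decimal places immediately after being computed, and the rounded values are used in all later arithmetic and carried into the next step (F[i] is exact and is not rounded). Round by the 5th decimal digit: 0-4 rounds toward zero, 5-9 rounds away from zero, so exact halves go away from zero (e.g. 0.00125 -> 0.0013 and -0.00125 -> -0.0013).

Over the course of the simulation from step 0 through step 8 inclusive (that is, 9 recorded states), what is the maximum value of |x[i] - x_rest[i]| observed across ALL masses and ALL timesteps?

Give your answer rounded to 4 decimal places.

Step 0: x=[5.0000 13.0000 17.0000 25.0000] v=[0.0000 2.0000 0.0000 0.0000]
Step 1: x=[5.0400 13.1200 17.0800 24.9600] v=[0.4000 1.2000 0.8000 -0.4000]
Step 2: x=[5.1216 13.1576 17.2384 24.8824] v=[0.8160 0.3760 1.5840 -0.7760]
Step 3: x=[5.2439 13.1161 17.4681 24.7719] v=[1.2232 -0.4150 2.2966 -1.1048]
Step 4: x=[5.4037 13.0042 17.7568 24.6353] v=[1.5976 -1.1190 2.8870 -1.3656]
Step 5: x=[5.5955 12.8353 18.0880 24.4812] v=[1.9177 -1.6886 3.3122 -1.5413]
Step 6: x=[5.8121 12.6267 18.4420 24.3192] v=[2.1657 -2.0860 3.5403 -1.6199]
Step 7: x=[6.0450 12.3981 18.7973 24.1597] v=[2.3286 -2.2859 3.5527 -1.5953]
Step 8: x=[6.2849 12.1704 19.1318 24.0129] v=[2.3992 -2.2767 3.3453 -1.4678]
Max displacement = 1.1576

Answer: 1.1576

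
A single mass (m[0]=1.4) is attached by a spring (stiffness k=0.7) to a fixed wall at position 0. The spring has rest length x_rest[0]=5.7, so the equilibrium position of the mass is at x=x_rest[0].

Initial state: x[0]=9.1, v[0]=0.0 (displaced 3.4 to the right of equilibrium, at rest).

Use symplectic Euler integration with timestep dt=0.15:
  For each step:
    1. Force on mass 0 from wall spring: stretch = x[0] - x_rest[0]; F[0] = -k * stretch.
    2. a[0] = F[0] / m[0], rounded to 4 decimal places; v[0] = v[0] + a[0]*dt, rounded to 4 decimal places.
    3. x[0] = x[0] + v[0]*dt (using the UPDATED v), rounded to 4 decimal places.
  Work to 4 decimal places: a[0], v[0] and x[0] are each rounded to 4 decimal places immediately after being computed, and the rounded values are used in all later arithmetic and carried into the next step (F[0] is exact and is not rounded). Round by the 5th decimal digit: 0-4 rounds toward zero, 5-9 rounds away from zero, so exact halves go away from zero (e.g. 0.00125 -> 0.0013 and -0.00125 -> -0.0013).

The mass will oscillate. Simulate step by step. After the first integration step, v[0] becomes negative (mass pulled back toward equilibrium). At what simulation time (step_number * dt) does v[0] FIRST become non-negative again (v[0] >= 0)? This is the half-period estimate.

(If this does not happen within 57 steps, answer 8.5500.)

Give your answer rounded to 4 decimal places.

Answer: 4.5000

Derivation:
Step 0: x=[9.1000] v=[0.0000]
Step 1: x=[9.0618] v=[-0.2550]
Step 2: x=[8.9857] v=[-0.5071]
Step 3: x=[8.8727] v=[-0.7535]
Step 4: x=[8.7240] v=[-0.9915]
Step 5: x=[8.5413] v=[-1.2183]
Step 6: x=[8.3266] v=[-1.4314]
Step 7: x=[8.0823] v=[-1.6284]
Step 8: x=[7.8112] v=[-1.8071]
Step 9: x=[7.5164] v=[-1.9654]
Step 10: x=[7.2012] v=[-2.1016]
Step 11: x=[6.8691] v=[-2.2142]
Step 12: x=[6.5238] v=[-2.3019]
Step 13: x=[6.1692] v=[-2.3637]
Step 14: x=[5.8094] v=[-2.3989]
Step 15: x=[5.4483] v=[-2.4071]
Step 16: x=[5.0901] v=[-2.3882]
Step 17: x=[4.7387] v=[-2.3425]
Step 18: x=[4.3981] v=[-2.2704]
Step 19: x=[4.0722] v=[-2.1728]
Step 20: x=[3.7646] v=[-2.0507]
Step 21: x=[3.4788] v=[-1.9055]
Step 22: x=[3.2180] v=[-1.7389]
Step 23: x=[2.9851] v=[-1.5528]
Step 24: x=[2.7827] v=[-1.3492]
Step 25: x=[2.6131] v=[-1.1304]
Step 26: x=[2.4783] v=[-0.8989]
Step 27: x=[2.3797] v=[-0.6573]
Step 28: x=[2.3185] v=[-0.4083]
Step 29: x=[2.2953] v=[-0.1547]
Step 30: x=[2.3104] v=[0.1007]
First v>=0 after going negative at step 30, time=4.5000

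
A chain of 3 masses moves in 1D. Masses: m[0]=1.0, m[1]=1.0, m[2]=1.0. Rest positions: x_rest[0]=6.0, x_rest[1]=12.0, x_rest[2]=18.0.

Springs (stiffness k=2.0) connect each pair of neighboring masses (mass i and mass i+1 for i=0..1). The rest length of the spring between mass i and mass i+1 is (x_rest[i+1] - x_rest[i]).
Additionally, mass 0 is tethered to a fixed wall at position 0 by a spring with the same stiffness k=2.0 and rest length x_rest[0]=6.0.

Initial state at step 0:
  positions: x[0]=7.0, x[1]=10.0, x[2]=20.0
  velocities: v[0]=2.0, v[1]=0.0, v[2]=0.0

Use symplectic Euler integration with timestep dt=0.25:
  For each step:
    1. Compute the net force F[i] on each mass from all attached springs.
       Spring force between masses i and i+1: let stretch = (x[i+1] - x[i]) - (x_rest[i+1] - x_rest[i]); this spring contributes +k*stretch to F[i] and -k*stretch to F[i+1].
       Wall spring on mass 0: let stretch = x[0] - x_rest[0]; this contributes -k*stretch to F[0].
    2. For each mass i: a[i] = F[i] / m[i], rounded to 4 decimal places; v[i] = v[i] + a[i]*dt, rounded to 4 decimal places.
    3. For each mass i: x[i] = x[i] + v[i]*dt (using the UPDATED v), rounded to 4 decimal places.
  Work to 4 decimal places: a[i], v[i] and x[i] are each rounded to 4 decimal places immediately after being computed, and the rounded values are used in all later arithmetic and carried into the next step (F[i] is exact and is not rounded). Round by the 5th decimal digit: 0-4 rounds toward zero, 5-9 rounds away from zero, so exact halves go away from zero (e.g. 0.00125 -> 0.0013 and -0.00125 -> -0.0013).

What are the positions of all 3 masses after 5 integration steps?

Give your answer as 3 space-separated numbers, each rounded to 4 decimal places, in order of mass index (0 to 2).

Step 0: x=[7.0000 10.0000 20.0000] v=[2.0000 0.0000 0.0000]
Step 1: x=[7.0000 10.8750 19.5000] v=[0.0000 3.5000 -2.0000]
Step 2: x=[6.6094 12.3438 18.6719] v=[-1.5625 5.8750 -3.3125]
Step 3: x=[6.1094 13.8868 17.8028] v=[-2.0000 6.1719 -3.4766]
Step 4: x=[5.8179 14.9471 17.1942] v=[-1.1660 4.2412 -2.4346]
Step 5: x=[5.9403 15.1472 17.0547] v=[0.4897 0.8002 -0.5582]

Answer: 5.9403 15.1472 17.0547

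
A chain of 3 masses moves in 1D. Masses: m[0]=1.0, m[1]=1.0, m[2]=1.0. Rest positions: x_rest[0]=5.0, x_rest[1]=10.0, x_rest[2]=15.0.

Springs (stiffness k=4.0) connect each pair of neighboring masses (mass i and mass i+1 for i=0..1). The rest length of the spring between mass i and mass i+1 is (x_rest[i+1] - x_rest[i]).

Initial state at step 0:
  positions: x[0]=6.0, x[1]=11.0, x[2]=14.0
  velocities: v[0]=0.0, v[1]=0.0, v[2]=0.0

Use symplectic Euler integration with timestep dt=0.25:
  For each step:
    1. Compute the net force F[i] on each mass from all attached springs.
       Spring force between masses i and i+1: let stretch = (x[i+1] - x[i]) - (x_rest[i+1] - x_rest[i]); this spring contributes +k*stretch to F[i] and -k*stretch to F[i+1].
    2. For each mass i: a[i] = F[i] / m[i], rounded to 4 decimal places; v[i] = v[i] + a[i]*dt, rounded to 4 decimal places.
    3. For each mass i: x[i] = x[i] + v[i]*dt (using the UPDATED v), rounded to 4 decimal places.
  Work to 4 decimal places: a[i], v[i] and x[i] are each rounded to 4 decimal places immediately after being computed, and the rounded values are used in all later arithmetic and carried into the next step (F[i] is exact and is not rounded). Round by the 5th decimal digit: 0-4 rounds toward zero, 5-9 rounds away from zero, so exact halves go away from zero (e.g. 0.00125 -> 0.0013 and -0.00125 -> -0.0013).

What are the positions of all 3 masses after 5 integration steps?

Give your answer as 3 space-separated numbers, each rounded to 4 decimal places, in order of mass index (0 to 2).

Answer: 4.2891 10.4903 16.2207

Derivation:
Step 0: x=[6.0000 11.0000 14.0000] v=[0.0000 0.0000 0.0000]
Step 1: x=[6.0000 10.5000 14.5000] v=[0.0000 -2.0000 2.0000]
Step 2: x=[5.8750 9.8750 15.2500] v=[-0.5000 -2.5000 3.0000]
Step 3: x=[5.5000 9.5938 15.9063] v=[-1.5000 -1.1250 2.6250]
Step 4: x=[4.8985 9.8672 16.2344] v=[-2.4062 1.0937 1.3125]
Step 5: x=[4.2891 10.4903 16.2207] v=[-2.4375 2.4922 -0.0547]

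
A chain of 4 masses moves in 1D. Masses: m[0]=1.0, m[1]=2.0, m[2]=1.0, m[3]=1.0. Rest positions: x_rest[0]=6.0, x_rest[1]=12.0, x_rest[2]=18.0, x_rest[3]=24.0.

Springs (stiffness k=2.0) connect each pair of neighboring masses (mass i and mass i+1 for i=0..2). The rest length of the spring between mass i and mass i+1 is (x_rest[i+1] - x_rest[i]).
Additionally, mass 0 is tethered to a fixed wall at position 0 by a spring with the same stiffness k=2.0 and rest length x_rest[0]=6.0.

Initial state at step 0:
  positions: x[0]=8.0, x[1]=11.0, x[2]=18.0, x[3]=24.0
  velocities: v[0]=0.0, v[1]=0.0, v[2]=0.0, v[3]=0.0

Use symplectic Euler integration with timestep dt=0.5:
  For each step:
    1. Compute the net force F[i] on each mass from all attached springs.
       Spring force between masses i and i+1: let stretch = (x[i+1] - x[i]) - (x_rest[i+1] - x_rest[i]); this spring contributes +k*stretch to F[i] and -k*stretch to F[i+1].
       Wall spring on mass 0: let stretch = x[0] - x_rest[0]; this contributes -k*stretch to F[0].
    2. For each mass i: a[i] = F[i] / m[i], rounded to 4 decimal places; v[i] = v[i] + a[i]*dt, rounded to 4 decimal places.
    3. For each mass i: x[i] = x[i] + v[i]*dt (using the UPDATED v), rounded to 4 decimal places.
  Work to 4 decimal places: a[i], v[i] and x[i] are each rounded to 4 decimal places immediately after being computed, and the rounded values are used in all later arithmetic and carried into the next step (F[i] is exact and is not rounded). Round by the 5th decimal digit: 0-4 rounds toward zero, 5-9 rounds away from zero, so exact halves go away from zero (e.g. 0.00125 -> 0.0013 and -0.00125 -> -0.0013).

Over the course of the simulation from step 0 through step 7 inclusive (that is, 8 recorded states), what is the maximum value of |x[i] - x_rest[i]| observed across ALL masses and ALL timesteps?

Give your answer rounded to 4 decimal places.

Step 0: x=[8.0000 11.0000 18.0000 24.0000] v=[0.0000 0.0000 0.0000 0.0000]
Step 1: x=[5.5000 12.0000 17.5000 24.0000] v=[-5.0000 2.0000 -1.0000 0.0000]
Step 2: x=[3.5000 12.7500 17.5000 23.7500] v=[-4.0000 1.5000 0.0000 -0.5000]
Step 3: x=[4.3750 12.3750 18.2500 23.3750] v=[1.7500 -0.7500 1.5000 -0.7500]
Step 4: x=[7.0625 11.4688 18.6250 23.4375] v=[5.3750 -1.8125 0.7500 0.1250]
Step 5: x=[8.4219 11.2500 17.8282 24.0938] v=[2.7188 -0.4376 -1.5937 1.3125]
Step 6: x=[6.9844 11.9688 16.8751 24.6173] v=[-2.8750 1.4375 -1.9063 1.0469]
Step 7: x=[4.5469 12.6681 17.3399 24.2697] v=[-4.8750 1.3985 0.9296 -0.6953]
Max displacement = 2.5000

Answer: 2.5000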